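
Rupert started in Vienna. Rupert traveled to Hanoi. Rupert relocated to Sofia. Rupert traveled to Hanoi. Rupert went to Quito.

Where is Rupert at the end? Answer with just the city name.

Answer: Quito

Derivation:
Tracking Rupert's location:
Start: Rupert is in Vienna.
After move 1: Vienna -> Hanoi. Rupert is in Hanoi.
After move 2: Hanoi -> Sofia. Rupert is in Sofia.
After move 3: Sofia -> Hanoi. Rupert is in Hanoi.
After move 4: Hanoi -> Quito. Rupert is in Quito.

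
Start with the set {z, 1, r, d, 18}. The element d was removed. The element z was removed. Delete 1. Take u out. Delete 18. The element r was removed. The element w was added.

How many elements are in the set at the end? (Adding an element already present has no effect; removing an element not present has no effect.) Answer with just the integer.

Tracking the set through each operation:
Start: {1, 18, d, r, z}
Event 1 (remove d): removed. Set: {1, 18, r, z}
Event 2 (remove z): removed. Set: {1, 18, r}
Event 3 (remove 1): removed. Set: {18, r}
Event 4 (remove u): not present, no change. Set: {18, r}
Event 5 (remove 18): removed. Set: {r}
Event 6 (remove r): removed. Set: {}
Event 7 (add w): added. Set: {w}

Final set: {w} (size 1)

Answer: 1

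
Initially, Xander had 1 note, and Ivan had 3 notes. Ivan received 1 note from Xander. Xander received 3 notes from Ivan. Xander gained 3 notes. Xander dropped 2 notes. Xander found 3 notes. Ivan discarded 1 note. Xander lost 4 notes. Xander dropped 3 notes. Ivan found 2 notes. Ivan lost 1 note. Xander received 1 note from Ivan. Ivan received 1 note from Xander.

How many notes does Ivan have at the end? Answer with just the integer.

Tracking counts step by step:
Start: Xander=1, Ivan=3
Event 1 (Xander -> Ivan, 1): Xander: 1 -> 0, Ivan: 3 -> 4. State: Xander=0, Ivan=4
Event 2 (Ivan -> Xander, 3): Ivan: 4 -> 1, Xander: 0 -> 3. State: Xander=3, Ivan=1
Event 3 (Xander +3): Xander: 3 -> 6. State: Xander=6, Ivan=1
Event 4 (Xander -2): Xander: 6 -> 4. State: Xander=4, Ivan=1
Event 5 (Xander +3): Xander: 4 -> 7. State: Xander=7, Ivan=1
Event 6 (Ivan -1): Ivan: 1 -> 0. State: Xander=7, Ivan=0
Event 7 (Xander -4): Xander: 7 -> 3. State: Xander=3, Ivan=0
Event 8 (Xander -3): Xander: 3 -> 0. State: Xander=0, Ivan=0
Event 9 (Ivan +2): Ivan: 0 -> 2. State: Xander=0, Ivan=2
Event 10 (Ivan -1): Ivan: 2 -> 1. State: Xander=0, Ivan=1
Event 11 (Ivan -> Xander, 1): Ivan: 1 -> 0, Xander: 0 -> 1. State: Xander=1, Ivan=0
Event 12 (Xander -> Ivan, 1): Xander: 1 -> 0, Ivan: 0 -> 1. State: Xander=0, Ivan=1

Ivan's final count: 1

Answer: 1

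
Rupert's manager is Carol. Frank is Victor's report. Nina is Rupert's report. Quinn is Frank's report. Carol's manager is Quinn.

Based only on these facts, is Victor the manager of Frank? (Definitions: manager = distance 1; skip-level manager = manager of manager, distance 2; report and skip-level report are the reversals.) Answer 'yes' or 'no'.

Answer: yes

Derivation:
Reconstructing the manager chain from the given facts:
  Victor -> Frank -> Quinn -> Carol -> Rupert -> Nina
(each arrow means 'manager of the next')
Positions in the chain (0 = top):
  position of Victor: 0
  position of Frank: 1
  position of Quinn: 2
  position of Carol: 3
  position of Rupert: 4
  position of Nina: 5

Victor is at position 0, Frank is at position 1; signed distance (j - i) = 1.
'manager' requires j - i = 1. Actual distance is 1, so the relation HOLDS.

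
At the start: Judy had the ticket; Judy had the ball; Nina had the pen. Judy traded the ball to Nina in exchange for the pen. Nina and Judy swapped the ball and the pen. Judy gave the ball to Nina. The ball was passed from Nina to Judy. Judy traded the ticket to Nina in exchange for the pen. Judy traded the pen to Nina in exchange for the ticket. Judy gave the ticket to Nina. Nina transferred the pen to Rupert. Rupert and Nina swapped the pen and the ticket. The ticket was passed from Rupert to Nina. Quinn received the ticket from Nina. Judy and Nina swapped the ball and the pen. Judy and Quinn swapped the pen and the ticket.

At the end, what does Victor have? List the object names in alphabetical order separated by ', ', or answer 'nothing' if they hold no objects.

Answer: nothing

Derivation:
Tracking all object holders:
Start: ticket:Judy, ball:Judy, pen:Nina
Event 1 (swap ball<->pen: now ball:Nina, pen:Judy). State: ticket:Judy, ball:Nina, pen:Judy
Event 2 (swap ball<->pen: now ball:Judy, pen:Nina). State: ticket:Judy, ball:Judy, pen:Nina
Event 3 (give ball: Judy -> Nina). State: ticket:Judy, ball:Nina, pen:Nina
Event 4 (give ball: Nina -> Judy). State: ticket:Judy, ball:Judy, pen:Nina
Event 5 (swap ticket<->pen: now ticket:Nina, pen:Judy). State: ticket:Nina, ball:Judy, pen:Judy
Event 6 (swap pen<->ticket: now pen:Nina, ticket:Judy). State: ticket:Judy, ball:Judy, pen:Nina
Event 7 (give ticket: Judy -> Nina). State: ticket:Nina, ball:Judy, pen:Nina
Event 8 (give pen: Nina -> Rupert). State: ticket:Nina, ball:Judy, pen:Rupert
Event 9 (swap pen<->ticket: now pen:Nina, ticket:Rupert). State: ticket:Rupert, ball:Judy, pen:Nina
Event 10 (give ticket: Rupert -> Nina). State: ticket:Nina, ball:Judy, pen:Nina
Event 11 (give ticket: Nina -> Quinn). State: ticket:Quinn, ball:Judy, pen:Nina
Event 12 (swap ball<->pen: now ball:Nina, pen:Judy). State: ticket:Quinn, ball:Nina, pen:Judy
Event 13 (swap pen<->ticket: now pen:Quinn, ticket:Judy). State: ticket:Judy, ball:Nina, pen:Quinn

Final state: ticket:Judy, ball:Nina, pen:Quinn
Victor holds: (nothing).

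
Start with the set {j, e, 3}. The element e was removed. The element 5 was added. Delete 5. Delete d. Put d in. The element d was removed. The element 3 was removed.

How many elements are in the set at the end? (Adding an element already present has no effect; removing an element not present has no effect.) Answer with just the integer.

Tracking the set through each operation:
Start: {3, e, j}
Event 1 (remove e): removed. Set: {3, j}
Event 2 (add 5): added. Set: {3, 5, j}
Event 3 (remove 5): removed. Set: {3, j}
Event 4 (remove d): not present, no change. Set: {3, j}
Event 5 (add d): added. Set: {3, d, j}
Event 6 (remove d): removed. Set: {3, j}
Event 7 (remove 3): removed. Set: {j}

Final set: {j} (size 1)

Answer: 1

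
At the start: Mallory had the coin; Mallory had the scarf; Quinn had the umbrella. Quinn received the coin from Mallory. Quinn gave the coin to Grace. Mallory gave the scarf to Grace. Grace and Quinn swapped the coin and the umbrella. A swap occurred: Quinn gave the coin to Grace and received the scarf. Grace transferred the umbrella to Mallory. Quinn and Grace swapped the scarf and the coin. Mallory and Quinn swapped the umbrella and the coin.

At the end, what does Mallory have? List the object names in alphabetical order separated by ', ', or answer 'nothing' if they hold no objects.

Answer: coin

Derivation:
Tracking all object holders:
Start: coin:Mallory, scarf:Mallory, umbrella:Quinn
Event 1 (give coin: Mallory -> Quinn). State: coin:Quinn, scarf:Mallory, umbrella:Quinn
Event 2 (give coin: Quinn -> Grace). State: coin:Grace, scarf:Mallory, umbrella:Quinn
Event 3 (give scarf: Mallory -> Grace). State: coin:Grace, scarf:Grace, umbrella:Quinn
Event 4 (swap coin<->umbrella: now coin:Quinn, umbrella:Grace). State: coin:Quinn, scarf:Grace, umbrella:Grace
Event 5 (swap coin<->scarf: now coin:Grace, scarf:Quinn). State: coin:Grace, scarf:Quinn, umbrella:Grace
Event 6 (give umbrella: Grace -> Mallory). State: coin:Grace, scarf:Quinn, umbrella:Mallory
Event 7 (swap scarf<->coin: now scarf:Grace, coin:Quinn). State: coin:Quinn, scarf:Grace, umbrella:Mallory
Event 8 (swap umbrella<->coin: now umbrella:Quinn, coin:Mallory). State: coin:Mallory, scarf:Grace, umbrella:Quinn

Final state: coin:Mallory, scarf:Grace, umbrella:Quinn
Mallory holds: coin.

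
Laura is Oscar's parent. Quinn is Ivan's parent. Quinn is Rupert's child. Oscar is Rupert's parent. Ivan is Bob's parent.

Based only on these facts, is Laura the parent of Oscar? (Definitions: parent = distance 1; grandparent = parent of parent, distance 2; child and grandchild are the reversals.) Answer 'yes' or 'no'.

Answer: yes

Derivation:
Reconstructing the parent chain from the given facts:
  Laura -> Oscar -> Rupert -> Quinn -> Ivan -> Bob
(each arrow means 'parent of the next')
Positions in the chain (0 = top):
  position of Laura: 0
  position of Oscar: 1
  position of Rupert: 2
  position of Quinn: 3
  position of Ivan: 4
  position of Bob: 5

Laura is at position 0, Oscar is at position 1; signed distance (j - i) = 1.
'parent' requires j - i = 1. Actual distance is 1, so the relation HOLDS.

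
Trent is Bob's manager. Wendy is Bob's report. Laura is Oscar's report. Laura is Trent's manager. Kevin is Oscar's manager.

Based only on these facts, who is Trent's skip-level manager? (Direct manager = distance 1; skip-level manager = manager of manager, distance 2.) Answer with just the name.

Reconstructing the manager chain from the given facts:
  Kevin -> Oscar -> Laura -> Trent -> Bob -> Wendy
(each arrow means 'manager of the next')
Positions in the chain (0 = top):
  position of Kevin: 0
  position of Oscar: 1
  position of Laura: 2
  position of Trent: 3
  position of Bob: 4
  position of Wendy: 5

Trent is at position 3; the skip-level manager is 2 steps up the chain, i.e. position 1: Oscar.

Answer: Oscar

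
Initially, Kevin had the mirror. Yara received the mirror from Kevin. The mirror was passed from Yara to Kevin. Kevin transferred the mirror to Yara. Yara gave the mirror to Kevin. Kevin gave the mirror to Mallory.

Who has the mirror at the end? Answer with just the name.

Tracking the mirror through each event:
Start: Kevin has the mirror.
After event 1: Yara has the mirror.
After event 2: Kevin has the mirror.
After event 3: Yara has the mirror.
After event 4: Kevin has the mirror.
After event 5: Mallory has the mirror.

Answer: Mallory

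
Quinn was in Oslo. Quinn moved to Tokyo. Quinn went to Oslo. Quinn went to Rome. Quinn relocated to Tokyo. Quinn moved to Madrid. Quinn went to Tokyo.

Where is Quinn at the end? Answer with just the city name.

Answer: Tokyo

Derivation:
Tracking Quinn's location:
Start: Quinn is in Oslo.
After move 1: Oslo -> Tokyo. Quinn is in Tokyo.
After move 2: Tokyo -> Oslo. Quinn is in Oslo.
After move 3: Oslo -> Rome. Quinn is in Rome.
After move 4: Rome -> Tokyo. Quinn is in Tokyo.
After move 5: Tokyo -> Madrid. Quinn is in Madrid.
After move 6: Madrid -> Tokyo. Quinn is in Tokyo.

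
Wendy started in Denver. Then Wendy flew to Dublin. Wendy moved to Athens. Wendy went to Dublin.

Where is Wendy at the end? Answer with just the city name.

Answer: Dublin

Derivation:
Tracking Wendy's location:
Start: Wendy is in Denver.
After move 1: Denver -> Dublin. Wendy is in Dublin.
After move 2: Dublin -> Athens. Wendy is in Athens.
After move 3: Athens -> Dublin. Wendy is in Dublin.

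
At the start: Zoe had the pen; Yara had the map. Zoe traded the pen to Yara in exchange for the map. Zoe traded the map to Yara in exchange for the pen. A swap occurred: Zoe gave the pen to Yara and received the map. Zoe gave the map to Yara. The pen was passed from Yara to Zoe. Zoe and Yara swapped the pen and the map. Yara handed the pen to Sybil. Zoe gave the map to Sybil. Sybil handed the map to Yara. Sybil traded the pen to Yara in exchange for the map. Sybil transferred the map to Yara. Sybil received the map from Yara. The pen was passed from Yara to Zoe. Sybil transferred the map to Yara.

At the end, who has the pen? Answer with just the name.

Answer: Zoe

Derivation:
Tracking all object holders:
Start: pen:Zoe, map:Yara
Event 1 (swap pen<->map: now pen:Yara, map:Zoe). State: pen:Yara, map:Zoe
Event 2 (swap map<->pen: now map:Yara, pen:Zoe). State: pen:Zoe, map:Yara
Event 3 (swap pen<->map: now pen:Yara, map:Zoe). State: pen:Yara, map:Zoe
Event 4 (give map: Zoe -> Yara). State: pen:Yara, map:Yara
Event 5 (give pen: Yara -> Zoe). State: pen:Zoe, map:Yara
Event 6 (swap pen<->map: now pen:Yara, map:Zoe). State: pen:Yara, map:Zoe
Event 7 (give pen: Yara -> Sybil). State: pen:Sybil, map:Zoe
Event 8 (give map: Zoe -> Sybil). State: pen:Sybil, map:Sybil
Event 9 (give map: Sybil -> Yara). State: pen:Sybil, map:Yara
Event 10 (swap pen<->map: now pen:Yara, map:Sybil). State: pen:Yara, map:Sybil
Event 11 (give map: Sybil -> Yara). State: pen:Yara, map:Yara
Event 12 (give map: Yara -> Sybil). State: pen:Yara, map:Sybil
Event 13 (give pen: Yara -> Zoe). State: pen:Zoe, map:Sybil
Event 14 (give map: Sybil -> Yara). State: pen:Zoe, map:Yara

Final state: pen:Zoe, map:Yara
The pen is held by Zoe.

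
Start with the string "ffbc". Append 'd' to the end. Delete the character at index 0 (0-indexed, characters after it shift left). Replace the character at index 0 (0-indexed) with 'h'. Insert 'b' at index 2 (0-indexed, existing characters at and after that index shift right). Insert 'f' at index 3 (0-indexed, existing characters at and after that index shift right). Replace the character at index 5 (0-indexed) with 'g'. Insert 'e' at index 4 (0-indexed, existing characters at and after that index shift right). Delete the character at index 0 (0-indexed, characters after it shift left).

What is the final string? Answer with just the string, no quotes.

Applying each edit step by step:
Start: "ffbc"
Op 1 (append 'd'): "ffbc" -> "ffbcd"
Op 2 (delete idx 0 = 'f'): "ffbcd" -> "fbcd"
Op 3 (replace idx 0: 'f' -> 'h'): "fbcd" -> "hbcd"
Op 4 (insert 'b' at idx 2): "hbcd" -> "hbbcd"
Op 5 (insert 'f' at idx 3): "hbbcd" -> "hbbfcd"
Op 6 (replace idx 5: 'd' -> 'g'): "hbbfcd" -> "hbbfcg"
Op 7 (insert 'e' at idx 4): "hbbfcg" -> "hbbfecg"
Op 8 (delete idx 0 = 'h'): "hbbfecg" -> "bbfecg"

Answer: bbfecg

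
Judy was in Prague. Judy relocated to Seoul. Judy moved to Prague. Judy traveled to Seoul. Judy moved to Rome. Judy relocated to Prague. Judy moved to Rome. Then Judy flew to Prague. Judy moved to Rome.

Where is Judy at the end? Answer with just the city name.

Answer: Rome

Derivation:
Tracking Judy's location:
Start: Judy is in Prague.
After move 1: Prague -> Seoul. Judy is in Seoul.
After move 2: Seoul -> Prague. Judy is in Prague.
After move 3: Prague -> Seoul. Judy is in Seoul.
After move 4: Seoul -> Rome. Judy is in Rome.
After move 5: Rome -> Prague. Judy is in Prague.
After move 6: Prague -> Rome. Judy is in Rome.
After move 7: Rome -> Prague. Judy is in Prague.
After move 8: Prague -> Rome. Judy is in Rome.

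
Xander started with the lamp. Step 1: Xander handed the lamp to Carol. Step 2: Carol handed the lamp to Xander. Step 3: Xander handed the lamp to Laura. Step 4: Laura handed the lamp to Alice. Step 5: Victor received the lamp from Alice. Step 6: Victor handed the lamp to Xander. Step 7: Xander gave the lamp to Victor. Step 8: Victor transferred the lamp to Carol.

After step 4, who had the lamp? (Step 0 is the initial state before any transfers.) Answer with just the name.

Answer: Alice

Derivation:
Tracking the lamp holder through step 4:
After step 0 (start): Xander
After step 1: Carol
After step 2: Xander
After step 3: Laura
After step 4: Alice

At step 4, the holder is Alice.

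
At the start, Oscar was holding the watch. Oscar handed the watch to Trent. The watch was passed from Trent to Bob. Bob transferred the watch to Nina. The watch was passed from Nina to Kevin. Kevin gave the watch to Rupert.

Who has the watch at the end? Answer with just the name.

Tracking the watch through each event:
Start: Oscar has the watch.
After event 1: Trent has the watch.
After event 2: Bob has the watch.
After event 3: Nina has the watch.
After event 4: Kevin has the watch.
After event 5: Rupert has the watch.

Answer: Rupert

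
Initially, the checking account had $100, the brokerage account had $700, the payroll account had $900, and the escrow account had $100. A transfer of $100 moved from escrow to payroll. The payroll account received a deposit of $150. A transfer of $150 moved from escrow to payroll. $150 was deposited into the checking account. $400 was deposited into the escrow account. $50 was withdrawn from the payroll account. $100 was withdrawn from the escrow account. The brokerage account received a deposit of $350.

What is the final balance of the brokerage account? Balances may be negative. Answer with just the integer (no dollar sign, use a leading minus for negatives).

Tracking account balances step by step:
Start: checking=100, brokerage=700, payroll=900, escrow=100
Event 1 (transfer 100 escrow -> payroll): escrow: 100 - 100 = 0, payroll: 900 + 100 = 1000. Balances: checking=100, brokerage=700, payroll=1000, escrow=0
Event 2 (deposit 150 to payroll): payroll: 1000 + 150 = 1150. Balances: checking=100, brokerage=700, payroll=1150, escrow=0
Event 3 (transfer 150 escrow -> payroll): escrow: 0 - 150 = -150, payroll: 1150 + 150 = 1300. Balances: checking=100, brokerage=700, payroll=1300, escrow=-150
Event 4 (deposit 150 to checking): checking: 100 + 150 = 250. Balances: checking=250, brokerage=700, payroll=1300, escrow=-150
Event 5 (deposit 400 to escrow): escrow: -150 + 400 = 250. Balances: checking=250, brokerage=700, payroll=1300, escrow=250
Event 6 (withdraw 50 from payroll): payroll: 1300 - 50 = 1250. Balances: checking=250, brokerage=700, payroll=1250, escrow=250
Event 7 (withdraw 100 from escrow): escrow: 250 - 100 = 150. Balances: checking=250, brokerage=700, payroll=1250, escrow=150
Event 8 (deposit 350 to brokerage): brokerage: 700 + 350 = 1050. Balances: checking=250, brokerage=1050, payroll=1250, escrow=150

Final balance of brokerage: 1050

Answer: 1050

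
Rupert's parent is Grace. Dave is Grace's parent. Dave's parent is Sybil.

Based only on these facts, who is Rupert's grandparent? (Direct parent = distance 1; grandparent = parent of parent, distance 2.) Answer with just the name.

Answer: Dave

Derivation:
Reconstructing the parent chain from the given facts:
  Sybil -> Dave -> Grace -> Rupert
(each arrow means 'parent of the next')
Positions in the chain (0 = top):
  position of Sybil: 0
  position of Dave: 1
  position of Grace: 2
  position of Rupert: 3

Rupert is at position 3; the grandparent is 2 steps up the chain, i.e. position 1: Dave.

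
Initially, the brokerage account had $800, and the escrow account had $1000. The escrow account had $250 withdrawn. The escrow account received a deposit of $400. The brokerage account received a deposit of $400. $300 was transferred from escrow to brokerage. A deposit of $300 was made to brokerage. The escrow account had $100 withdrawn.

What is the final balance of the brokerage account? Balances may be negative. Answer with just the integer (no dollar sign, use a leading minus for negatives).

Answer: 1800

Derivation:
Tracking account balances step by step:
Start: brokerage=800, escrow=1000
Event 1 (withdraw 250 from escrow): escrow: 1000 - 250 = 750. Balances: brokerage=800, escrow=750
Event 2 (deposit 400 to escrow): escrow: 750 + 400 = 1150. Balances: brokerage=800, escrow=1150
Event 3 (deposit 400 to brokerage): brokerage: 800 + 400 = 1200. Balances: brokerage=1200, escrow=1150
Event 4 (transfer 300 escrow -> brokerage): escrow: 1150 - 300 = 850, brokerage: 1200 + 300 = 1500. Balances: brokerage=1500, escrow=850
Event 5 (deposit 300 to brokerage): brokerage: 1500 + 300 = 1800. Balances: brokerage=1800, escrow=850
Event 6 (withdraw 100 from escrow): escrow: 850 - 100 = 750. Balances: brokerage=1800, escrow=750

Final balance of brokerage: 1800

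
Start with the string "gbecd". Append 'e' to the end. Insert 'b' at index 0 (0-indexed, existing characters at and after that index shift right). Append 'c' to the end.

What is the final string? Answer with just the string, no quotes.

Answer: bgbecdec

Derivation:
Applying each edit step by step:
Start: "gbecd"
Op 1 (append 'e'): "gbecd" -> "gbecde"
Op 2 (insert 'b' at idx 0): "gbecde" -> "bgbecde"
Op 3 (append 'c'): "bgbecde" -> "bgbecdec"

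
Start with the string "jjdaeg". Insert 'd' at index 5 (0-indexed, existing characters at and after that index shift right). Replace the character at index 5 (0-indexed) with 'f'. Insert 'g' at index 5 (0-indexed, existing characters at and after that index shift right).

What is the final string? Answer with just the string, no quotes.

Answer: jjdaegfg

Derivation:
Applying each edit step by step:
Start: "jjdaeg"
Op 1 (insert 'd' at idx 5): "jjdaeg" -> "jjdaedg"
Op 2 (replace idx 5: 'd' -> 'f'): "jjdaedg" -> "jjdaefg"
Op 3 (insert 'g' at idx 5): "jjdaefg" -> "jjdaegfg"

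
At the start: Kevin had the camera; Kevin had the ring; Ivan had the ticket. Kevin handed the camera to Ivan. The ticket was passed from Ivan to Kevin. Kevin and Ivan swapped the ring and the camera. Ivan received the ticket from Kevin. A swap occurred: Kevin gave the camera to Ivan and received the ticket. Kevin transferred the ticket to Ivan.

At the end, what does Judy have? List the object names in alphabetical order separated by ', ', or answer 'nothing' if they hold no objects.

Answer: nothing

Derivation:
Tracking all object holders:
Start: camera:Kevin, ring:Kevin, ticket:Ivan
Event 1 (give camera: Kevin -> Ivan). State: camera:Ivan, ring:Kevin, ticket:Ivan
Event 2 (give ticket: Ivan -> Kevin). State: camera:Ivan, ring:Kevin, ticket:Kevin
Event 3 (swap ring<->camera: now ring:Ivan, camera:Kevin). State: camera:Kevin, ring:Ivan, ticket:Kevin
Event 4 (give ticket: Kevin -> Ivan). State: camera:Kevin, ring:Ivan, ticket:Ivan
Event 5 (swap camera<->ticket: now camera:Ivan, ticket:Kevin). State: camera:Ivan, ring:Ivan, ticket:Kevin
Event 6 (give ticket: Kevin -> Ivan). State: camera:Ivan, ring:Ivan, ticket:Ivan

Final state: camera:Ivan, ring:Ivan, ticket:Ivan
Judy holds: (nothing).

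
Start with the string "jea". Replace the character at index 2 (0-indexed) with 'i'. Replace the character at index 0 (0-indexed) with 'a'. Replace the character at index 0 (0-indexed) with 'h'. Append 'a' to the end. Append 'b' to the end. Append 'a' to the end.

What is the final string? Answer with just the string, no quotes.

Answer: heiaba

Derivation:
Applying each edit step by step:
Start: "jea"
Op 1 (replace idx 2: 'a' -> 'i'): "jea" -> "jei"
Op 2 (replace idx 0: 'j' -> 'a'): "jei" -> "aei"
Op 3 (replace idx 0: 'a' -> 'h'): "aei" -> "hei"
Op 4 (append 'a'): "hei" -> "heia"
Op 5 (append 'b'): "heia" -> "heiab"
Op 6 (append 'a'): "heiab" -> "heiaba"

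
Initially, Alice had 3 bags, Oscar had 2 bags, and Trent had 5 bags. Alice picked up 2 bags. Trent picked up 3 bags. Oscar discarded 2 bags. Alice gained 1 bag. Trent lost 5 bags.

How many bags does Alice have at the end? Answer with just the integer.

Answer: 6

Derivation:
Tracking counts step by step:
Start: Alice=3, Oscar=2, Trent=5
Event 1 (Alice +2): Alice: 3 -> 5. State: Alice=5, Oscar=2, Trent=5
Event 2 (Trent +3): Trent: 5 -> 8. State: Alice=5, Oscar=2, Trent=8
Event 3 (Oscar -2): Oscar: 2 -> 0. State: Alice=5, Oscar=0, Trent=8
Event 4 (Alice +1): Alice: 5 -> 6. State: Alice=6, Oscar=0, Trent=8
Event 5 (Trent -5): Trent: 8 -> 3. State: Alice=6, Oscar=0, Trent=3

Alice's final count: 6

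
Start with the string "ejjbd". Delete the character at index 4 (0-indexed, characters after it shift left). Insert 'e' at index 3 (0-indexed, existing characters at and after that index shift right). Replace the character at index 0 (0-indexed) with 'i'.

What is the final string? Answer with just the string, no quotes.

Answer: ijjeb

Derivation:
Applying each edit step by step:
Start: "ejjbd"
Op 1 (delete idx 4 = 'd'): "ejjbd" -> "ejjb"
Op 2 (insert 'e' at idx 3): "ejjb" -> "ejjeb"
Op 3 (replace idx 0: 'e' -> 'i'): "ejjeb" -> "ijjeb"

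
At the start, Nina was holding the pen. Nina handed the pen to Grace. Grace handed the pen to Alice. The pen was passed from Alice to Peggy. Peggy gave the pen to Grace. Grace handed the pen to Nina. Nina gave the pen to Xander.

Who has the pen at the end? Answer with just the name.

Tracking the pen through each event:
Start: Nina has the pen.
After event 1: Grace has the pen.
After event 2: Alice has the pen.
After event 3: Peggy has the pen.
After event 4: Grace has the pen.
After event 5: Nina has the pen.
After event 6: Xander has the pen.

Answer: Xander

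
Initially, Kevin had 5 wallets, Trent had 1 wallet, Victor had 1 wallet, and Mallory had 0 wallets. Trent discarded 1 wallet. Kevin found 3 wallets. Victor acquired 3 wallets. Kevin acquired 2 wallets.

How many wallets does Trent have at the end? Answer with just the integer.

Answer: 0

Derivation:
Tracking counts step by step:
Start: Kevin=5, Trent=1, Victor=1, Mallory=0
Event 1 (Trent -1): Trent: 1 -> 0. State: Kevin=5, Trent=0, Victor=1, Mallory=0
Event 2 (Kevin +3): Kevin: 5 -> 8. State: Kevin=8, Trent=0, Victor=1, Mallory=0
Event 3 (Victor +3): Victor: 1 -> 4. State: Kevin=8, Trent=0, Victor=4, Mallory=0
Event 4 (Kevin +2): Kevin: 8 -> 10. State: Kevin=10, Trent=0, Victor=4, Mallory=0

Trent's final count: 0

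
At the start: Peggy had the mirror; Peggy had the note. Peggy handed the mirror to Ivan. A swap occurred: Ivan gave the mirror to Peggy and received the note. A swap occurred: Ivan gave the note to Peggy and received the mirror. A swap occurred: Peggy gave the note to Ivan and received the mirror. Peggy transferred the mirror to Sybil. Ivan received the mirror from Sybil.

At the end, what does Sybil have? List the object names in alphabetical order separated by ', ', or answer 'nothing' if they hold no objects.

Tracking all object holders:
Start: mirror:Peggy, note:Peggy
Event 1 (give mirror: Peggy -> Ivan). State: mirror:Ivan, note:Peggy
Event 2 (swap mirror<->note: now mirror:Peggy, note:Ivan). State: mirror:Peggy, note:Ivan
Event 3 (swap note<->mirror: now note:Peggy, mirror:Ivan). State: mirror:Ivan, note:Peggy
Event 4 (swap note<->mirror: now note:Ivan, mirror:Peggy). State: mirror:Peggy, note:Ivan
Event 5 (give mirror: Peggy -> Sybil). State: mirror:Sybil, note:Ivan
Event 6 (give mirror: Sybil -> Ivan). State: mirror:Ivan, note:Ivan

Final state: mirror:Ivan, note:Ivan
Sybil holds: (nothing).

Answer: nothing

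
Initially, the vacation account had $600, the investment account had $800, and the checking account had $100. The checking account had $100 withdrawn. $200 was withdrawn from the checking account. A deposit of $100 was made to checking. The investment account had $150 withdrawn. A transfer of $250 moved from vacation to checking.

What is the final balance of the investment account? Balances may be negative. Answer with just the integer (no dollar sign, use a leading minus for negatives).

Tracking account balances step by step:
Start: vacation=600, investment=800, checking=100
Event 1 (withdraw 100 from checking): checking: 100 - 100 = 0. Balances: vacation=600, investment=800, checking=0
Event 2 (withdraw 200 from checking): checking: 0 - 200 = -200. Balances: vacation=600, investment=800, checking=-200
Event 3 (deposit 100 to checking): checking: -200 + 100 = -100. Balances: vacation=600, investment=800, checking=-100
Event 4 (withdraw 150 from investment): investment: 800 - 150 = 650. Balances: vacation=600, investment=650, checking=-100
Event 5 (transfer 250 vacation -> checking): vacation: 600 - 250 = 350, checking: -100 + 250 = 150. Balances: vacation=350, investment=650, checking=150

Final balance of investment: 650

Answer: 650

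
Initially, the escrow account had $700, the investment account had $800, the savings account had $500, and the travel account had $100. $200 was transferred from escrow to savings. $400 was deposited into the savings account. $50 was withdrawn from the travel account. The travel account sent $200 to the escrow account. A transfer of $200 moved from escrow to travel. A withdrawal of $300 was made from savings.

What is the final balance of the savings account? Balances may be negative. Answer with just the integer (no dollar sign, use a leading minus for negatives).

Tracking account balances step by step:
Start: escrow=700, investment=800, savings=500, travel=100
Event 1 (transfer 200 escrow -> savings): escrow: 700 - 200 = 500, savings: 500 + 200 = 700. Balances: escrow=500, investment=800, savings=700, travel=100
Event 2 (deposit 400 to savings): savings: 700 + 400 = 1100. Balances: escrow=500, investment=800, savings=1100, travel=100
Event 3 (withdraw 50 from travel): travel: 100 - 50 = 50. Balances: escrow=500, investment=800, savings=1100, travel=50
Event 4 (transfer 200 travel -> escrow): travel: 50 - 200 = -150, escrow: 500 + 200 = 700. Balances: escrow=700, investment=800, savings=1100, travel=-150
Event 5 (transfer 200 escrow -> travel): escrow: 700 - 200 = 500, travel: -150 + 200 = 50. Balances: escrow=500, investment=800, savings=1100, travel=50
Event 6 (withdraw 300 from savings): savings: 1100 - 300 = 800. Balances: escrow=500, investment=800, savings=800, travel=50

Final balance of savings: 800

Answer: 800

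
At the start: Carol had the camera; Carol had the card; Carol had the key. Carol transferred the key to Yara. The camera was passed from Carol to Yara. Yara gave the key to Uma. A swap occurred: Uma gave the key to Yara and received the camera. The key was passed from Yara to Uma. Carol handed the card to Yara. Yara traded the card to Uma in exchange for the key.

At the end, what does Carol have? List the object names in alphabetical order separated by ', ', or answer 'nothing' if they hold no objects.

Tracking all object holders:
Start: camera:Carol, card:Carol, key:Carol
Event 1 (give key: Carol -> Yara). State: camera:Carol, card:Carol, key:Yara
Event 2 (give camera: Carol -> Yara). State: camera:Yara, card:Carol, key:Yara
Event 3 (give key: Yara -> Uma). State: camera:Yara, card:Carol, key:Uma
Event 4 (swap key<->camera: now key:Yara, camera:Uma). State: camera:Uma, card:Carol, key:Yara
Event 5 (give key: Yara -> Uma). State: camera:Uma, card:Carol, key:Uma
Event 6 (give card: Carol -> Yara). State: camera:Uma, card:Yara, key:Uma
Event 7 (swap card<->key: now card:Uma, key:Yara). State: camera:Uma, card:Uma, key:Yara

Final state: camera:Uma, card:Uma, key:Yara
Carol holds: (nothing).

Answer: nothing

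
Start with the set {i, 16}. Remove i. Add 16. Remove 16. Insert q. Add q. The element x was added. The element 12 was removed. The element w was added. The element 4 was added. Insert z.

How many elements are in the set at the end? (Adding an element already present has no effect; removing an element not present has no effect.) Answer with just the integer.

Tracking the set through each operation:
Start: {16, i}
Event 1 (remove i): removed. Set: {16}
Event 2 (add 16): already present, no change. Set: {16}
Event 3 (remove 16): removed. Set: {}
Event 4 (add q): added. Set: {q}
Event 5 (add q): already present, no change. Set: {q}
Event 6 (add x): added. Set: {q, x}
Event 7 (remove 12): not present, no change. Set: {q, x}
Event 8 (add w): added. Set: {q, w, x}
Event 9 (add 4): added. Set: {4, q, w, x}
Event 10 (add z): added. Set: {4, q, w, x, z}

Final set: {4, q, w, x, z} (size 5)

Answer: 5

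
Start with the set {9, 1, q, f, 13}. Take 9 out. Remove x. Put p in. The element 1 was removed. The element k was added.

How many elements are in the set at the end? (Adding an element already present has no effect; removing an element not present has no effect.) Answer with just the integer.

Answer: 5

Derivation:
Tracking the set through each operation:
Start: {1, 13, 9, f, q}
Event 1 (remove 9): removed. Set: {1, 13, f, q}
Event 2 (remove x): not present, no change. Set: {1, 13, f, q}
Event 3 (add p): added. Set: {1, 13, f, p, q}
Event 4 (remove 1): removed. Set: {13, f, p, q}
Event 5 (add k): added. Set: {13, f, k, p, q}

Final set: {13, f, k, p, q} (size 5)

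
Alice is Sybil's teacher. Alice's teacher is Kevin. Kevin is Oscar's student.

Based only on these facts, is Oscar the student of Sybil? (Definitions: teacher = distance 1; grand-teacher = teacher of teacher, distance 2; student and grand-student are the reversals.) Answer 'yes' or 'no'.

Answer: no

Derivation:
Reconstructing the teacher chain from the given facts:
  Oscar -> Kevin -> Alice -> Sybil
(each arrow means 'teacher of the next')
Positions in the chain (0 = top):
  position of Oscar: 0
  position of Kevin: 1
  position of Alice: 2
  position of Sybil: 3

Oscar is at position 0, Sybil is at position 3; signed distance (j - i) = 3.
'student' requires j - i = -1. Actual distance is 3, so the relation does NOT hold.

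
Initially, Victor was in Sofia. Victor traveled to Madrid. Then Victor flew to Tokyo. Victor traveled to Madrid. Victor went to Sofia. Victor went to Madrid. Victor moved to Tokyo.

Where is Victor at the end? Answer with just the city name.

Answer: Tokyo

Derivation:
Tracking Victor's location:
Start: Victor is in Sofia.
After move 1: Sofia -> Madrid. Victor is in Madrid.
After move 2: Madrid -> Tokyo. Victor is in Tokyo.
After move 3: Tokyo -> Madrid. Victor is in Madrid.
After move 4: Madrid -> Sofia. Victor is in Sofia.
After move 5: Sofia -> Madrid. Victor is in Madrid.
After move 6: Madrid -> Tokyo. Victor is in Tokyo.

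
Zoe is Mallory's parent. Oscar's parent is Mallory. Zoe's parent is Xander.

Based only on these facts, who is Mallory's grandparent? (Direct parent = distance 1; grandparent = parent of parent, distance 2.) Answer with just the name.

Answer: Xander

Derivation:
Reconstructing the parent chain from the given facts:
  Xander -> Zoe -> Mallory -> Oscar
(each arrow means 'parent of the next')
Positions in the chain (0 = top):
  position of Xander: 0
  position of Zoe: 1
  position of Mallory: 2
  position of Oscar: 3

Mallory is at position 2; the grandparent is 2 steps up the chain, i.e. position 0: Xander.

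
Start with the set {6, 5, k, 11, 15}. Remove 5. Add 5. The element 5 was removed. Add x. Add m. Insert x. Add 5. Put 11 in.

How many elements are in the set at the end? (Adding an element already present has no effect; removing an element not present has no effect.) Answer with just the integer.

Tracking the set through each operation:
Start: {11, 15, 5, 6, k}
Event 1 (remove 5): removed. Set: {11, 15, 6, k}
Event 2 (add 5): added. Set: {11, 15, 5, 6, k}
Event 3 (remove 5): removed. Set: {11, 15, 6, k}
Event 4 (add x): added. Set: {11, 15, 6, k, x}
Event 5 (add m): added. Set: {11, 15, 6, k, m, x}
Event 6 (add x): already present, no change. Set: {11, 15, 6, k, m, x}
Event 7 (add 5): added. Set: {11, 15, 5, 6, k, m, x}
Event 8 (add 11): already present, no change. Set: {11, 15, 5, 6, k, m, x}

Final set: {11, 15, 5, 6, k, m, x} (size 7)

Answer: 7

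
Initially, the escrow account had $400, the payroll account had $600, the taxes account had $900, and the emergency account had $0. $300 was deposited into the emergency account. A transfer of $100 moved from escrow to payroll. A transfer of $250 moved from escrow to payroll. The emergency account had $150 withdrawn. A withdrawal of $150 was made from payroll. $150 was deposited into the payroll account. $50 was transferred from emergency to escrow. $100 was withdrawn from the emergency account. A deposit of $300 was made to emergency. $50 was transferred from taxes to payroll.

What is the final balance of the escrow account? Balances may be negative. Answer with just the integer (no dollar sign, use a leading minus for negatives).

Tracking account balances step by step:
Start: escrow=400, payroll=600, taxes=900, emergency=0
Event 1 (deposit 300 to emergency): emergency: 0 + 300 = 300. Balances: escrow=400, payroll=600, taxes=900, emergency=300
Event 2 (transfer 100 escrow -> payroll): escrow: 400 - 100 = 300, payroll: 600 + 100 = 700. Balances: escrow=300, payroll=700, taxes=900, emergency=300
Event 3 (transfer 250 escrow -> payroll): escrow: 300 - 250 = 50, payroll: 700 + 250 = 950. Balances: escrow=50, payroll=950, taxes=900, emergency=300
Event 4 (withdraw 150 from emergency): emergency: 300 - 150 = 150. Balances: escrow=50, payroll=950, taxes=900, emergency=150
Event 5 (withdraw 150 from payroll): payroll: 950 - 150 = 800. Balances: escrow=50, payroll=800, taxes=900, emergency=150
Event 6 (deposit 150 to payroll): payroll: 800 + 150 = 950. Balances: escrow=50, payroll=950, taxes=900, emergency=150
Event 7 (transfer 50 emergency -> escrow): emergency: 150 - 50 = 100, escrow: 50 + 50 = 100. Balances: escrow=100, payroll=950, taxes=900, emergency=100
Event 8 (withdraw 100 from emergency): emergency: 100 - 100 = 0. Balances: escrow=100, payroll=950, taxes=900, emergency=0
Event 9 (deposit 300 to emergency): emergency: 0 + 300 = 300. Balances: escrow=100, payroll=950, taxes=900, emergency=300
Event 10 (transfer 50 taxes -> payroll): taxes: 900 - 50 = 850, payroll: 950 + 50 = 1000. Balances: escrow=100, payroll=1000, taxes=850, emergency=300

Final balance of escrow: 100

Answer: 100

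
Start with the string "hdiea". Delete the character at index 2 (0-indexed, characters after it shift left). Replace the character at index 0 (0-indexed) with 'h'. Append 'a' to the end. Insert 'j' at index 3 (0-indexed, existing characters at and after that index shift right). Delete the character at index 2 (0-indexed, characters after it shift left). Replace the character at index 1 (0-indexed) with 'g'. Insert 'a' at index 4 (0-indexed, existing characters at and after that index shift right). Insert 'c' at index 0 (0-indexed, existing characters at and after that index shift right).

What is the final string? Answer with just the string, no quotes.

Applying each edit step by step:
Start: "hdiea"
Op 1 (delete idx 2 = 'i'): "hdiea" -> "hdea"
Op 2 (replace idx 0: 'h' -> 'h'): "hdea" -> "hdea"
Op 3 (append 'a'): "hdea" -> "hdeaa"
Op 4 (insert 'j' at idx 3): "hdeaa" -> "hdejaa"
Op 5 (delete idx 2 = 'e'): "hdejaa" -> "hdjaa"
Op 6 (replace idx 1: 'd' -> 'g'): "hdjaa" -> "hgjaa"
Op 7 (insert 'a' at idx 4): "hgjaa" -> "hgjaaa"
Op 8 (insert 'c' at idx 0): "hgjaaa" -> "chgjaaa"

Answer: chgjaaa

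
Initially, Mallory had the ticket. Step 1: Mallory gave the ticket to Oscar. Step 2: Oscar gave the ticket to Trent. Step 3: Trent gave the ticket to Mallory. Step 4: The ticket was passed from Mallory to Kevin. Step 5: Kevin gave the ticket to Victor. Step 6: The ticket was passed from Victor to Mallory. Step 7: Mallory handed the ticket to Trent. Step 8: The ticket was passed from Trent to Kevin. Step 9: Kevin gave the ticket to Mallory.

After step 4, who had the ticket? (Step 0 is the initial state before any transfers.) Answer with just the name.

Answer: Kevin

Derivation:
Tracking the ticket holder through step 4:
After step 0 (start): Mallory
After step 1: Oscar
After step 2: Trent
After step 3: Mallory
After step 4: Kevin

At step 4, the holder is Kevin.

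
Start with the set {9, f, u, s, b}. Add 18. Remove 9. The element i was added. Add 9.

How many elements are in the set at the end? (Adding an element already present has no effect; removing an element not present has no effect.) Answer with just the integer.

Answer: 7

Derivation:
Tracking the set through each operation:
Start: {9, b, f, s, u}
Event 1 (add 18): added. Set: {18, 9, b, f, s, u}
Event 2 (remove 9): removed. Set: {18, b, f, s, u}
Event 3 (add i): added. Set: {18, b, f, i, s, u}
Event 4 (add 9): added. Set: {18, 9, b, f, i, s, u}

Final set: {18, 9, b, f, i, s, u} (size 7)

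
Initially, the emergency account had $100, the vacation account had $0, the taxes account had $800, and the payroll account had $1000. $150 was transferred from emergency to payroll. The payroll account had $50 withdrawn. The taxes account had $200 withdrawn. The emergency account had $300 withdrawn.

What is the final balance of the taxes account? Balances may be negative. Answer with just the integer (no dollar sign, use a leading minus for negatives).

Answer: 600

Derivation:
Tracking account balances step by step:
Start: emergency=100, vacation=0, taxes=800, payroll=1000
Event 1 (transfer 150 emergency -> payroll): emergency: 100 - 150 = -50, payroll: 1000 + 150 = 1150. Balances: emergency=-50, vacation=0, taxes=800, payroll=1150
Event 2 (withdraw 50 from payroll): payroll: 1150 - 50 = 1100. Balances: emergency=-50, vacation=0, taxes=800, payroll=1100
Event 3 (withdraw 200 from taxes): taxes: 800 - 200 = 600. Balances: emergency=-50, vacation=0, taxes=600, payroll=1100
Event 4 (withdraw 300 from emergency): emergency: -50 - 300 = -350. Balances: emergency=-350, vacation=0, taxes=600, payroll=1100

Final balance of taxes: 600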